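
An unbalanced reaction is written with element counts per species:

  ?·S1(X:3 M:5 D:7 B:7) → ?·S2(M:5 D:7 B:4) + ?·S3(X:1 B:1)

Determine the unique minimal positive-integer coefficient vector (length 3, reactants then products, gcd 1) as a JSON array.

X: 1·3 = 3 | 1·0+3·1 = 3
M: 1·5 = 5 | 1·5+3·0 = 5
D: 1·7 = 7 | 1·7+3·0 = 7
B: 1·7 = 7 | 1·4+3·1 = 7
gcd(1,1,3) = 1

Coefficients: [1, 1, 3]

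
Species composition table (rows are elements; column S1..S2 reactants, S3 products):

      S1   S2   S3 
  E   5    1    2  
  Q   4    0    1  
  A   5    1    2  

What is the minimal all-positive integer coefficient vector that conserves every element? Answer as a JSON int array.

E: 1·5+3·1 = 8 | 4·2 = 8
Q: 1·4+3·0 = 4 | 4·1 = 4
A: 1·5+3·1 = 8 | 4·2 = 8
gcd(1,3,4) = 1

Coefficients: [1, 3, 4]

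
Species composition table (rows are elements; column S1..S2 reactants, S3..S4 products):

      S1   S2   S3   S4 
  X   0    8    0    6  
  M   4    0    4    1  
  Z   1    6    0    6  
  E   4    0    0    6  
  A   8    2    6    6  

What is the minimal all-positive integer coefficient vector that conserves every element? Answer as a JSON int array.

X: 6·0+3·8 = 24 | 5·0+4·6 = 24
M: 6·4+3·0 = 24 | 5·4+4·1 = 24
Z: 6·1+3·6 = 24 | 5·0+4·6 = 24
E: 6·4+3·0 = 24 | 5·0+4·6 = 24
A: 6·8+3·2 = 54 | 5·6+4·6 = 54
gcd(6,3,5,4) = 1

Coefficients: [6, 3, 5, 4]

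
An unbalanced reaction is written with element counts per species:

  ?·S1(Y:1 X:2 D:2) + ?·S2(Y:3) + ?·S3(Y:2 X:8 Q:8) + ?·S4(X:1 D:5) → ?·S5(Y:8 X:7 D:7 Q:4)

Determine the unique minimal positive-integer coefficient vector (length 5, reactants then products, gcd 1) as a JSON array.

Y: 2·1+4·3+1·2+2·0 = 16 | 2·8 = 16
X: 2·2+4·0+1·8+2·1 = 14 | 2·7 = 14
D: 2·2+4·0+1·0+2·5 = 14 | 2·7 = 14
Q: 2·0+4·0+1·8+2·0 = 8 | 2·4 = 8
gcd(2,4,1,2,2) = 1

Coefficients: [2, 4, 1, 2, 2]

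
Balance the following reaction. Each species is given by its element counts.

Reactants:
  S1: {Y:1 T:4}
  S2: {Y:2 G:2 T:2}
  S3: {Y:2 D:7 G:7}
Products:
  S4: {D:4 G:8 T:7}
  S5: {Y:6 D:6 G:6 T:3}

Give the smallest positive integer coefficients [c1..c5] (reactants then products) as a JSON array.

Y: 6·1+6·2+6·2 = 30 | 3·0+5·6 = 30
D: 6·0+6·0+6·7 = 42 | 3·4+5·6 = 42
G: 6·0+6·2+6·7 = 54 | 3·8+5·6 = 54
T: 6·4+6·2+6·0 = 36 | 3·7+5·3 = 36
gcd(6,6,6,3,5) = 1

Coefficients: [6, 6, 6, 3, 5]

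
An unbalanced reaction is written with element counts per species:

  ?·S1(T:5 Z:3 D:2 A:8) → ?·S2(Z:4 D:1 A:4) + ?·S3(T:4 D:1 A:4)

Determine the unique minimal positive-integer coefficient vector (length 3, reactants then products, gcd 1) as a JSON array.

T: 4·5 = 20 | 3·0+5·4 = 20
Z: 4·3 = 12 | 3·4+5·0 = 12
D: 4·2 = 8 | 3·1+5·1 = 8
A: 4·8 = 32 | 3·4+5·4 = 32
gcd(4,3,5) = 1

Coefficients: [4, 3, 5]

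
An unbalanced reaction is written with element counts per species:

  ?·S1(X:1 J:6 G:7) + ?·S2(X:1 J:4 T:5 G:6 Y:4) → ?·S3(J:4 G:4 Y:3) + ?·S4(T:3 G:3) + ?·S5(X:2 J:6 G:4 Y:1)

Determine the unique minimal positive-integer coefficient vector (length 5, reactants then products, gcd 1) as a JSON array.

X: 3·1+3·1 = 6 | 3·0+5·0+3·2 = 6
J: 3·6+3·4 = 30 | 3·4+5·0+3·6 = 30
T: 3·0+3·5 = 15 | 3·0+5·3+3·0 = 15
G: 3·7+3·6 = 39 | 3·4+5·3+3·4 = 39
Y: 3·0+3·4 = 12 | 3·3+5·0+3·1 = 12
gcd(3,3,3,5,3) = 1

Coefficients: [3, 3, 3, 5, 3]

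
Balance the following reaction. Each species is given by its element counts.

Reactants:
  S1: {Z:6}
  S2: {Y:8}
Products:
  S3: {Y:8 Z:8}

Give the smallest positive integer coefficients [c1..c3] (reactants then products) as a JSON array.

Y: 4·0+3·8 = 24 | 3·8 = 24
Z: 4·6+3·0 = 24 | 3·8 = 24
gcd(4,3,3) = 1

Coefficients: [4, 3, 3]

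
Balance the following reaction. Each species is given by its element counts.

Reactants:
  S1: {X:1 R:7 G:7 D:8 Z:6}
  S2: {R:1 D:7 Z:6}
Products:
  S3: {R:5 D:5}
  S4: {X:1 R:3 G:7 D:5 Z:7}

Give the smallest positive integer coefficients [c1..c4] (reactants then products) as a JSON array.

X: 6·1+1·0 = 6 | 5·0+6·1 = 6
R: 6·7+1·1 = 43 | 5·5+6·3 = 43
G: 6·7+1·0 = 42 | 5·0+6·7 = 42
D: 6·8+1·7 = 55 | 5·5+6·5 = 55
Z: 6·6+1·6 = 42 | 5·0+6·7 = 42
gcd(6,1,5,6) = 1

Coefficients: [6, 1, 5, 6]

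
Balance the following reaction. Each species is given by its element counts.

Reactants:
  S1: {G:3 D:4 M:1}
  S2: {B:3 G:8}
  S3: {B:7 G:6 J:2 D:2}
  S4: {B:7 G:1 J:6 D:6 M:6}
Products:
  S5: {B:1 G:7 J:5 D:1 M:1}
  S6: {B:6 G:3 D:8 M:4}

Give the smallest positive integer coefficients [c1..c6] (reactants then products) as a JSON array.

B: 6·0+2·3+1·7+3·7 = 34 | 4·1+5·6 = 34
G: 6·3+2·8+1·6+3·1 = 43 | 4·7+5·3 = 43
J: 6·0+2·0+1·2+3·6 = 20 | 4·5+5·0 = 20
D: 6·4+2·0+1·2+3·6 = 44 | 4·1+5·8 = 44
M: 6·1+2·0+1·0+3·6 = 24 | 4·1+5·4 = 24
gcd(6,2,1,3,4,5) = 1

Coefficients: [6, 2, 1, 3, 4, 5]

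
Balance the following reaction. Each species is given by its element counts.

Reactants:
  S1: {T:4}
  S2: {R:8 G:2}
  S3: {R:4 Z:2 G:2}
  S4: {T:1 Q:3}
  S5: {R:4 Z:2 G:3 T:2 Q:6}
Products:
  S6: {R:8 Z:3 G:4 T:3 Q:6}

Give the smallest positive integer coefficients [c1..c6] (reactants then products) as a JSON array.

Coefficients: [1, 1, 4, 4, 2, 4]

R: 1·0+1·8+4·4+4·0+2·4 = 32 | 4·8 = 32
Z: 1·0+1·0+4·2+4·0+2·2 = 12 | 4·3 = 12
G: 1·0+1·2+4·2+4·0+2·3 = 16 | 4·4 = 16
T: 1·4+1·0+4·0+4·1+2·2 = 12 | 4·3 = 12
Q: 1·0+1·0+4·0+4·3+2·6 = 24 | 4·6 = 24
gcd(1,1,4,4,2,4) = 1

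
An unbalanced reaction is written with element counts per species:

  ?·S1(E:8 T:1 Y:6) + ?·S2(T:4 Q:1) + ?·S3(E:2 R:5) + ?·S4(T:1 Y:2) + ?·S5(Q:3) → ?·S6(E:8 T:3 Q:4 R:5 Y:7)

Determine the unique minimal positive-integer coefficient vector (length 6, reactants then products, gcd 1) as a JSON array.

E: 3·8+1·0+4·2+5·0+5·0 = 32 | 4·8 = 32
T: 3·1+1·4+4·0+5·1+5·0 = 12 | 4·3 = 12
Q: 3·0+1·1+4·0+5·0+5·3 = 16 | 4·4 = 16
R: 3·0+1·0+4·5+5·0+5·0 = 20 | 4·5 = 20
Y: 3·6+1·0+4·0+5·2+5·0 = 28 | 4·7 = 28
gcd(3,1,4,5,5,4) = 1

Coefficients: [3, 1, 4, 5, 5, 4]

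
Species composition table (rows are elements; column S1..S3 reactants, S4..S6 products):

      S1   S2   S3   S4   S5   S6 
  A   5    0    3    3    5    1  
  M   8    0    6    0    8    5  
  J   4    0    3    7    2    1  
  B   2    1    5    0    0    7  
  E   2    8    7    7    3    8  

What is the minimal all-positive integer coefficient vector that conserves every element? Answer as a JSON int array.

A: 6·5+5·0+5·3 = 45 | 3·3+6·5+6·1 = 45
M: 6·8+5·0+5·6 = 78 | 3·0+6·8+6·5 = 78
J: 6·4+5·0+5·3 = 39 | 3·7+6·2+6·1 = 39
B: 6·2+5·1+5·5 = 42 | 3·0+6·0+6·7 = 42
E: 6·2+5·8+5·7 = 87 | 3·7+6·3+6·8 = 87
gcd(6,5,5,3,6,6) = 1

Coefficients: [6, 5, 5, 3, 6, 6]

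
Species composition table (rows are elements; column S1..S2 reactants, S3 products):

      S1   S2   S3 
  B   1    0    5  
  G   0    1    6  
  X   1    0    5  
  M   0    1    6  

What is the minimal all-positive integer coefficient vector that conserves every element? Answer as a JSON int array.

B: 5·1+6·0 = 5 | 1·5 = 5
G: 5·0+6·1 = 6 | 1·6 = 6
X: 5·1+6·0 = 5 | 1·5 = 5
M: 5·0+6·1 = 6 | 1·6 = 6
gcd(5,6,1) = 1

Coefficients: [5, 6, 1]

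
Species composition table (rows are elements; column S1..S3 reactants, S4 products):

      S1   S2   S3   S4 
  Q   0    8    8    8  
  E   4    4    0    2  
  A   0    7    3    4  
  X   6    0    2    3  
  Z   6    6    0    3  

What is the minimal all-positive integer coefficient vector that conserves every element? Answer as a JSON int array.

Coefficients: [1, 1, 3, 4]

Q: 1·0+1·8+3·8 = 32 | 4·8 = 32
E: 1·4+1·4+3·0 = 8 | 4·2 = 8
A: 1·0+1·7+3·3 = 16 | 4·4 = 16
X: 1·6+1·0+3·2 = 12 | 4·3 = 12
Z: 1·6+1·6+3·0 = 12 | 4·3 = 12
gcd(1,1,3,4) = 1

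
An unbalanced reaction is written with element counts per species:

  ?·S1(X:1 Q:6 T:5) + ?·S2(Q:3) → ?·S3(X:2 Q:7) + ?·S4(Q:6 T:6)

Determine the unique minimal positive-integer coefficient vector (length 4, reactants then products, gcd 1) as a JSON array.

X: 6·1+5·0 = 6 | 3·2+5·0 = 6
Q: 6·6+5·3 = 51 | 3·7+5·6 = 51
T: 6·5+5·0 = 30 | 3·0+5·6 = 30
gcd(6,5,3,5) = 1

Coefficients: [6, 5, 3, 5]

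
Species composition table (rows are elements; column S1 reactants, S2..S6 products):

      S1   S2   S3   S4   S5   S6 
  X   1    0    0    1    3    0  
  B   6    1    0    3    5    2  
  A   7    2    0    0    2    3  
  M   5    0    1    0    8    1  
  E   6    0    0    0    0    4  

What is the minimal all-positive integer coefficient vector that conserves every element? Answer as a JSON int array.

Coefficients: [4, 4, 6, 1, 1, 6]

X: 4·1 = 4 | 4·0+6·0+1·1+1·3+6·0 = 4
B: 4·6 = 24 | 4·1+6·0+1·3+1·5+6·2 = 24
A: 4·7 = 28 | 4·2+6·0+1·0+1·2+6·3 = 28
M: 4·5 = 20 | 4·0+6·1+1·0+1·8+6·1 = 20
E: 4·6 = 24 | 4·0+6·0+1·0+1·0+6·4 = 24
gcd(4,4,6,1,1,6) = 1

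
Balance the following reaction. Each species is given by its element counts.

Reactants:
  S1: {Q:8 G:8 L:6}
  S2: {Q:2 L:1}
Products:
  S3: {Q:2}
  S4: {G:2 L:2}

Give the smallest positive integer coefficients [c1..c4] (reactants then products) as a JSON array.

Coefficients: [1, 2, 6, 4]

Q: 1·8+2·2 = 12 | 6·2+4·0 = 12
G: 1·8+2·0 = 8 | 6·0+4·2 = 8
L: 1·6+2·1 = 8 | 6·0+4·2 = 8
gcd(1,2,6,4) = 1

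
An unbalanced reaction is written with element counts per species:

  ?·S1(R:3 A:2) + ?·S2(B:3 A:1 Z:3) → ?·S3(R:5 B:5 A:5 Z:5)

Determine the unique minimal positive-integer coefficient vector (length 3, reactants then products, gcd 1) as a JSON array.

R: 5·3+5·0 = 15 | 3·5 = 15
B: 5·0+5·3 = 15 | 3·5 = 15
A: 5·2+5·1 = 15 | 3·5 = 15
Z: 5·0+5·3 = 15 | 3·5 = 15
gcd(5,5,3) = 1

Coefficients: [5, 5, 3]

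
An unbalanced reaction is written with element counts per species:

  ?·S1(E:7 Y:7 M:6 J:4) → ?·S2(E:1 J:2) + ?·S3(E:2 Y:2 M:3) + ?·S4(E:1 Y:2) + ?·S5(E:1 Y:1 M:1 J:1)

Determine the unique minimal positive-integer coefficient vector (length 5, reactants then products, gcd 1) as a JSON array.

Coefficients: [4, 5, 6, 5, 6]

E: 4·7 = 28 | 5·1+6·2+5·1+6·1 = 28
Y: 4·7 = 28 | 5·0+6·2+5·2+6·1 = 28
M: 4·6 = 24 | 5·0+6·3+5·0+6·1 = 24
J: 4·4 = 16 | 5·2+6·0+5·0+6·1 = 16
gcd(4,5,6,5,6) = 1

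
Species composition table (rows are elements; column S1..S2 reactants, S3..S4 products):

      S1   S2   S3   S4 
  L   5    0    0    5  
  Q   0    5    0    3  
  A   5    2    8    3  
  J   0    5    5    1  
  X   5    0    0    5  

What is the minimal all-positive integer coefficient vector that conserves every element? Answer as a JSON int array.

Coefficients: [5, 3, 2, 5]

L: 5·5+3·0 = 25 | 2·0+5·5 = 25
Q: 5·0+3·5 = 15 | 2·0+5·3 = 15
A: 5·5+3·2 = 31 | 2·8+5·3 = 31
J: 5·0+3·5 = 15 | 2·5+5·1 = 15
X: 5·5+3·0 = 25 | 2·0+5·5 = 25
gcd(5,3,2,5) = 1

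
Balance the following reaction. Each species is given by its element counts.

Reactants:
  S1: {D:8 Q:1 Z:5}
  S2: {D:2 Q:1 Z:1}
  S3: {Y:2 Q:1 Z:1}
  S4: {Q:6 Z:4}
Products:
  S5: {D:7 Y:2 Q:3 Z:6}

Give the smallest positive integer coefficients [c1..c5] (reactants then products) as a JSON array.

D: 5·8+1·2+6·0+1·0 = 42 | 6·7 = 42
Y: 5·0+1·0+6·2+1·0 = 12 | 6·2 = 12
Q: 5·1+1·1+6·1+1·6 = 18 | 6·3 = 18
Z: 5·5+1·1+6·1+1·4 = 36 | 6·6 = 36
gcd(5,1,6,1,6) = 1

Coefficients: [5, 1, 6, 1, 6]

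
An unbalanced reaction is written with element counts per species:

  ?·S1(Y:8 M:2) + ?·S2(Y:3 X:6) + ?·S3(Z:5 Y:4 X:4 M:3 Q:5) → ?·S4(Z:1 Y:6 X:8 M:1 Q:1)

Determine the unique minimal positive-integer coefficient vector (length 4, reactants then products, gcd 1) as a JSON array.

Coefficients: [1, 6, 1, 5]

Z: 1·0+6·0+1·5 = 5 | 5·1 = 5
Y: 1·8+6·3+1·4 = 30 | 5·6 = 30
X: 1·0+6·6+1·4 = 40 | 5·8 = 40
M: 1·2+6·0+1·3 = 5 | 5·1 = 5
Q: 1·0+6·0+1·5 = 5 | 5·1 = 5
gcd(1,6,1,5) = 1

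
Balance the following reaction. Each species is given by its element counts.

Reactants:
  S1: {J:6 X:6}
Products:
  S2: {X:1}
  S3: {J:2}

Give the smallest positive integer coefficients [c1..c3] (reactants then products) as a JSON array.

J: 1·6 = 6 | 6·0+3·2 = 6
X: 1·6 = 6 | 6·1+3·0 = 6
gcd(1,6,3) = 1

Coefficients: [1, 6, 3]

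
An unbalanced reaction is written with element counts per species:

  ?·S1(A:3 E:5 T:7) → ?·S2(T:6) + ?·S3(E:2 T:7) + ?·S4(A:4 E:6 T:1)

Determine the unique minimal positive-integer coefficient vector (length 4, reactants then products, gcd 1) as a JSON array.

A: 4·3 = 12 | 3·0+1·0+3·4 = 12
E: 4·5 = 20 | 3·0+1·2+3·6 = 20
T: 4·7 = 28 | 3·6+1·7+3·1 = 28
gcd(4,3,1,3) = 1

Coefficients: [4, 3, 1, 3]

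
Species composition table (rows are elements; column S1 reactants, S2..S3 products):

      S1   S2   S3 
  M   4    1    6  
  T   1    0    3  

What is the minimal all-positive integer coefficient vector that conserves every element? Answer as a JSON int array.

M: 3·4 = 12 | 6·1+1·6 = 12
T: 3·1 = 3 | 6·0+1·3 = 3
gcd(3,6,1) = 1

Coefficients: [3, 6, 1]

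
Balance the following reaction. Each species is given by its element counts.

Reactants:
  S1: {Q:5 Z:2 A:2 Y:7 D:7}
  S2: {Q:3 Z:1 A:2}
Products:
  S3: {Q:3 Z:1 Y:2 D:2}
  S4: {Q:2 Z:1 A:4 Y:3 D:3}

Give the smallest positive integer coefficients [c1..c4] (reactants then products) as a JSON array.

Coefficients: [1, 1, 2, 1]

Q: 1·5+1·3 = 8 | 2·3+1·2 = 8
Z: 1·2+1·1 = 3 | 2·1+1·1 = 3
A: 1·2+1·2 = 4 | 2·0+1·4 = 4
Y: 1·7+1·0 = 7 | 2·2+1·3 = 7
D: 1·7+1·0 = 7 | 2·2+1·3 = 7
gcd(1,1,2,1) = 1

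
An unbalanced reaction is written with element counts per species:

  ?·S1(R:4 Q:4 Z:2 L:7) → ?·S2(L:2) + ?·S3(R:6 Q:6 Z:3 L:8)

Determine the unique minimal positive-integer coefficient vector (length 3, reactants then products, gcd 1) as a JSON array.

R: 6·4 = 24 | 5·0+4·6 = 24
Q: 6·4 = 24 | 5·0+4·6 = 24
Z: 6·2 = 12 | 5·0+4·3 = 12
L: 6·7 = 42 | 5·2+4·8 = 42
gcd(6,5,4) = 1

Coefficients: [6, 5, 4]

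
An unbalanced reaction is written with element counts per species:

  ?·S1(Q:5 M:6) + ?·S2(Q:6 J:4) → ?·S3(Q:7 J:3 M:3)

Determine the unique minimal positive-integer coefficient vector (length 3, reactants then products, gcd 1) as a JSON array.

Coefficients: [2, 3, 4]

Q: 2·5+3·6 = 28 | 4·7 = 28
J: 2·0+3·4 = 12 | 4·3 = 12
M: 2·6+3·0 = 12 | 4·3 = 12
gcd(2,3,4) = 1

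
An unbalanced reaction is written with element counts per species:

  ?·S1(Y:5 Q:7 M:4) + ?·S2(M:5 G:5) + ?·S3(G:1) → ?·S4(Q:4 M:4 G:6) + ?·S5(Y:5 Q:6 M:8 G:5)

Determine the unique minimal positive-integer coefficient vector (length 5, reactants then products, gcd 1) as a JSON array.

Y: 4·5+4·0+6·0 = 20 | 1·0+4·5 = 20
Q: 4·7+4·0+6·0 = 28 | 1·4+4·6 = 28
M: 4·4+4·5+6·0 = 36 | 1·4+4·8 = 36
G: 4·0+4·5+6·1 = 26 | 1·6+4·5 = 26
gcd(4,4,6,1,4) = 1

Coefficients: [4, 4, 6, 1, 4]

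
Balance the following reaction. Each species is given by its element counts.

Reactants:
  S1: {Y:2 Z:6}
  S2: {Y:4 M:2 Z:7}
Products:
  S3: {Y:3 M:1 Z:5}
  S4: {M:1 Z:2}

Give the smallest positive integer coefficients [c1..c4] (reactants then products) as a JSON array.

Y: 1·2+4·4 = 18 | 6·3+2·0 = 18
M: 1·0+4·2 = 8 | 6·1+2·1 = 8
Z: 1·6+4·7 = 34 | 6·5+2·2 = 34
gcd(1,4,6,2) = 1

Coefficients: [1, 4, 6, 2]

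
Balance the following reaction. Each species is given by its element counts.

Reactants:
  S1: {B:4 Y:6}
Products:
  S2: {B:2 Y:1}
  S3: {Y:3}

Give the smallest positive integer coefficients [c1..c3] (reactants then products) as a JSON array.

B: 3·4 = 12 | 6·2+4·0 = 12
Y: 3·6 = 18 | 6·1+4·3 = 18
gcd(3,6,4) = 1

Coefficients: [3, 6, 4]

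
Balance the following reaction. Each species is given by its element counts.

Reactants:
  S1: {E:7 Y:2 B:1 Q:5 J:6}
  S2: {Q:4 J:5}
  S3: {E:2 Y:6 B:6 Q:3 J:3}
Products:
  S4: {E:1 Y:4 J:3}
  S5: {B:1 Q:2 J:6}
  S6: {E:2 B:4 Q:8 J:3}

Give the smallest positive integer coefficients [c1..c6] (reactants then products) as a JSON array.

Coefficients: [1, 6, 3, 5, 3, 4]

E: 1·7+6·0+3·2 = 13 | 5·1+3·0+4·2 = 13
Y: 1·2+6·0+3·6 = 20 | 5·4+3·0+4·0 = 20
B: 1·1+6·0+3·6 = 19 | 5·0+3·1+4·4 = 19
Q: 1·5+6·4+3·3 = 38 | 5·0+3·2+4·8 = 38
J: 1·6+6·5+3·3 = 45 | 5·3+3·6+4·3 = 45
gcd(1,6,3,5,3,4) = 1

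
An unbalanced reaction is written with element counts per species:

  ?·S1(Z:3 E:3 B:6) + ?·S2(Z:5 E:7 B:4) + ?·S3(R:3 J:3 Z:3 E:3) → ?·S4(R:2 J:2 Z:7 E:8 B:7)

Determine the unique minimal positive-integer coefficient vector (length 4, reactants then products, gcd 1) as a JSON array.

Coefficients: [5, 3, 4, 6]

R: 5·0+3·0+4·3 = 12 | 6·2 = 12
J: 5·0+3·0+4·3 = 12 | 6·2 = 12
Z: 5·3+3·5+4·3 = 42 | 6·7 = 42
E: 5·3+3·7+4·3 = 48 | 6·8 = 48
B: 5·6+3·4+4·0 = 42 | 6·7 = 42
gcd(5,3,4,6) = 1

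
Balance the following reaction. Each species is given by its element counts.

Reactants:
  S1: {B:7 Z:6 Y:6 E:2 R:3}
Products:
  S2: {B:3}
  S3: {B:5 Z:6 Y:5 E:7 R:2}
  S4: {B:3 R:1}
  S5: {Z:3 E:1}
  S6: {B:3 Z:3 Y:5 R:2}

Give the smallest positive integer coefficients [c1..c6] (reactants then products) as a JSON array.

Coefficients: [5, 2, 1, 3, 3, 5]

B: 5·7 = 35 | 2·3+1·5+3·3+3·0+5·3 = 35
Z: 5·6 = 30 | 2·0+1·6+3·0+3·3+5·3 = 30
Y: 5·6 = 30 | 2·0+1·5+3·0+3·0+5·5 = 30
E: 5·2 = 10 | 2·0+1·7+3·0+3·1+5·0 = 10
R: 5·3 = 15 | 2·0+1·2+3·1+3·0+5·2 = 15
gcd(5,2,1,3,3,5) = 1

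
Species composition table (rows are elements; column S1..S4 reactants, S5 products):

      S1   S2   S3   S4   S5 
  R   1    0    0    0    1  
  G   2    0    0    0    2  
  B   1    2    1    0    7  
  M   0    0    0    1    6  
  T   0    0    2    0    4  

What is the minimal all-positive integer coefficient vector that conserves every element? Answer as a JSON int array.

R: 1·1+2·0+2·0+6·0 = 1 | 1·1 = 1
G: 1·2+2·0+2·0+6·0 = 2 | 1·2 = 2
B: 1·1+2·2+2·1+6·0 = 7 | 1·7 = 7
M: 1·0+2·0+2·0+6·1 = 6 | 1·6 = 6
T: 1·0+2·0+2·2+6·0 = 4 | 1·4 = 4
gcd(1,2,2,6,1) = 1

Coefficients: [1, 2, 2, 6, 1]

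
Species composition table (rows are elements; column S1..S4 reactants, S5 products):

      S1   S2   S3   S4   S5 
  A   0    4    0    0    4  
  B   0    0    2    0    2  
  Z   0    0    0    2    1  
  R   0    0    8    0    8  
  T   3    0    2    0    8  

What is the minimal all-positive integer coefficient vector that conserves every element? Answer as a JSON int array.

Coefficients: [4, 2, 2, 1, 2]

A: 4·0+2·4+2·0+1·0 = 8 | 2·4 = 8
B: 4·0+2·0+2·2+1·0 = 4 | 2·2 = 4
Z: 4·0+2·0+2·0+1·2 = 2 | 2·1 = 2
R: 4·0+2·0+2·8+1·0 = 16 | 2·8 = 16
T: 4·3+2·0+2·2+1·0 = 16 | 2·8 = 16
gcd(4,2,2,1,2) = 1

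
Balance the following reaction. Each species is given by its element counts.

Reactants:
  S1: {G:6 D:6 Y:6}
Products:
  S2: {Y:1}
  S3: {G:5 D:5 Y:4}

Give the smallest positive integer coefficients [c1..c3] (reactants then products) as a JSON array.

G: 5·6 = 30 | 6·0+6·5 = 30
D: 5·6 = 30 | 6·0+6·5 = 30
Y: 5·6 = 30 | 6·1+6·4 = 30
gcd(5,6,6) = 1

Coefficients: [5, 6, 6]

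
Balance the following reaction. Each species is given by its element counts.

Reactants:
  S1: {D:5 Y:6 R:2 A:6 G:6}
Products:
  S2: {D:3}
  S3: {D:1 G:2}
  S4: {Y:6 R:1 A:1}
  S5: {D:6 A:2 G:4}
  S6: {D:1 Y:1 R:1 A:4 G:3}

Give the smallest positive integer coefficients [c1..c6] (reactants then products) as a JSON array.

Coefficients: [5, 3, 4, 4, 1, 6]

D: 5·5 = 25 | 3·3+4·1+4·0+1·6+6·1 = 25
Y: 5·6 = 30 | 3·0+4·0+4·6+1·0+6·1 = 30
R: 5·2 = 10 | 3·0+4·0+4·1+1·0+6·1 = 10
A: 5·6 = 30 | 3·0+4·0+4·1+1·2+6·4 = 30
G: 5·6 = 30 | 3·0+4·2+4·0+1·4+6·3 = 30
gcd(5,3,4,4,1,6) = 1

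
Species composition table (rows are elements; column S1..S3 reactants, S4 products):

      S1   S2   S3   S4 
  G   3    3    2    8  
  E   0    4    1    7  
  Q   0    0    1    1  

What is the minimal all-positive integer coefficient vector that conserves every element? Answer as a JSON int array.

Coefficients: [1, 3, 2, 2]

G: 1·3+3·3+2·2 = 16 | 2·8 = 16
E: 1·0+3·4+2·1 = 14 | 2·7 = 14
Q: 1·0+3·0+2·1 = 2 | 2·1 = 2
gcd(1,3,2,2) = 1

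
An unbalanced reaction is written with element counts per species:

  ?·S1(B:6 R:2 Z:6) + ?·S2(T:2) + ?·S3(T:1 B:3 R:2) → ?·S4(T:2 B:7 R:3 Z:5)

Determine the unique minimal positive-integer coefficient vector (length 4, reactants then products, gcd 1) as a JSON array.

T: 5·0+4·2+4·1 = 12 | 6·2 = 12
B: 5·6+4·0+4·3 = 42 | 6·7 = 42
R: 5·2+4·0+4·2 = 18 | 6·3 = 18
Z: 5·6+4·0+4·0 = 30 | 6·5 = 30
gcd(5,4,4,6) = 1

Coefficients: [5, 4, 4, 6]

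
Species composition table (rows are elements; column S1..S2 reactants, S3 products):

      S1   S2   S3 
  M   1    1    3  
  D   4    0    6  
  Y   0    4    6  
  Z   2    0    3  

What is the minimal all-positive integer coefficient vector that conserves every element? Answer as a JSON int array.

M: 3·1+3·1 = 6 | 2·3 = 6
D: 3·4+3·0 = 12 | 2·6 = 12
Y: 3·0+3·4 = 12 | 2·6 = 12
Z: 3·2+3·0 = 6 | 2·3 = 6
gcd(3,3,2) = 1

Coefficients: [3, 3, 2]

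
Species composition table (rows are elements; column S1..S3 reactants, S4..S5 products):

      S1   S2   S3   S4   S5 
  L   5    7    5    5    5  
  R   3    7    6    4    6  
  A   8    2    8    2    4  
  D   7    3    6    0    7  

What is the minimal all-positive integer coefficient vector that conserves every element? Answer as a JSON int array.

Coefficients: [1, 5, 1, 5, 4]

L: 1·5+5·7+1·5 = 45 | 5·5+4·5 = 45
R: 1·3+5·7+1·6 = 44 | 5·4+4·6 = 44
A: 1·8+5·2+1·8 = 26 | 5·2+4·4 = 26
D: 1·7+5·3+1·6 = 28 | 5·0+4·7 = 28
gcd(1,5,1,5,4) = 1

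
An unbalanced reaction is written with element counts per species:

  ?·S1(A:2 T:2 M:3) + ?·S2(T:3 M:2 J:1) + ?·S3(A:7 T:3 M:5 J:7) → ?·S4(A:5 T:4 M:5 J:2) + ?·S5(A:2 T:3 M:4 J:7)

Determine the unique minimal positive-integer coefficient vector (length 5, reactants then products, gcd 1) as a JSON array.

A: 4·2+3·0+3·7 = 29 | 5·5+2·2 = 29
T: 4·2+3·3+3·3 = 26 | 5·4+2·3 = 26
M: 4·3+3·2+3·5 = 33 | 5·5+2·4 = 33
J: 4·0+3·1+3·7 = 24 | 5·2+2·7 = 24
gcd(4,3,3,5,2) = 1

Coefficients: [4, 3, 3, 5, 2]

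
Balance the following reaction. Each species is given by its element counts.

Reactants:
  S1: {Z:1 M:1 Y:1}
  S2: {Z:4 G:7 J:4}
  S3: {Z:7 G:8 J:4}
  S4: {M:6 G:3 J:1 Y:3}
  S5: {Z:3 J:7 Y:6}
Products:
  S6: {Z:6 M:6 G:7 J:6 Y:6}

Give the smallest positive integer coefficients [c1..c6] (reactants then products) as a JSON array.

Z: 6·1+1·4+2·7+4·0+2·3 = 30 | 5·6 = 30
M: 6·1+1·0+2·0+4·6+2·0 = 30 | 5·6 = 30
G: 6·0+1·7+2·8+4·3+2·0 = 35 | 5·7 = 35
J: 6·0+1·4+2·4+4·1+2·7 = 30 | 5·6 = 30
Y: 6·1+1·0+2·0+4·3+2·6 = 30 | 5·6 = 30
gcd(6,1,2,4,2,5) = 1

Coefficients: [6, 1, 2, 4, 2, 5]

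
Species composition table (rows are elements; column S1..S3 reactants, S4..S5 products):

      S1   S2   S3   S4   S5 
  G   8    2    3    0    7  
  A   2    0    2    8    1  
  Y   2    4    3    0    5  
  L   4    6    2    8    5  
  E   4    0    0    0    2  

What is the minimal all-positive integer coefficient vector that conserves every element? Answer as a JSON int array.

G: 3·8+3·2+4·3 = 42 | 1·0+6·7 = 42
A: 3·2+3·0+4·2 = 14 | 1·8+6·1 = 14
Y: 3·2+3·4+4·3 = 30 | 1·0+6·5 = 30
L: 3·4+3·6+4·2 = 38 | 1·8+6·5 = 38
E: 3·4+3·0+4·0 = 12 | 1·0+6·2 = 12
gcd(3,3,4,1,6) = 1

Coefficients: [3, 3, 4, 1, 6]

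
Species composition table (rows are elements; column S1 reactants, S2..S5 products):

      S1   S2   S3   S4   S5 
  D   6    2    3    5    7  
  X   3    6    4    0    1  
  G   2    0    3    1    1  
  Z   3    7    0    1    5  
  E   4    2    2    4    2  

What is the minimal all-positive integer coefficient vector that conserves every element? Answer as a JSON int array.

Coefficients: [5, 1, 2, 3, 1]

D: 5·6 = 30 | 1·2+2·3+3·5+1·7 = 30
X: 5·3 = 15 | 1·6+2·4+3·0+1·1 = 15
G: 5·2 = 10 | 1·0+2·3+3·1+1·1 = 10
Z: 5·3 = 15 | 1·7+2·0+3·1+1·5 = 15
E: 5·4 = 20 | 1·2+2·2+3·4+1·2 = 20
gcd(5,1,2,3,1) = 1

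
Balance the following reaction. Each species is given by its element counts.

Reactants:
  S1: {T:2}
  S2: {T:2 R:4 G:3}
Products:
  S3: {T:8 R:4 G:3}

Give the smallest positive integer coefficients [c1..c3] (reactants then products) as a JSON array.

Coefficients: [3, 1, 1]

T: 3·2+1·2 = 8 | 1·8 = 8
R: 3·0+1·4 = 4 | 1·4 = 4
G: 3·0+1·3 = 3 | 1·3 = 3
gcd(3,1,1) = 1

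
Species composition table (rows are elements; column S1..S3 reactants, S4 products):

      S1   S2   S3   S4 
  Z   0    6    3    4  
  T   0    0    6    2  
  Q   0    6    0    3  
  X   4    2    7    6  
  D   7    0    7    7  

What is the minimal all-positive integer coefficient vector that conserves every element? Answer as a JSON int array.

Z: 4·0+3·6+2·3 = 24 | 6·4 = 24
T: 4·0+3·0+2·6 = 12 | 6·2 = 12
Q: 4·0+3·6+2·0 = 18 | 6·3 = 18
X: 4·4+3·2+2·7 = 36 | 6·6 = 36
D: 4·7+3·0+2·7 = 42 | 6·7 = 42
gcd(4,3,2,6) = 1

Coefficients: [4, 3, 2, 6]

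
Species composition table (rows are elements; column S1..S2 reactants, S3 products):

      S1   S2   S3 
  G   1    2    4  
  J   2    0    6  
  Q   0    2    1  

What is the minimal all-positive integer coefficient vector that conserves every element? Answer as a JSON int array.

Coefficients: [6, 1, 2]

G: 6·1+1·2 = 8 | 2·4 = 8
J: 6·2+1·0 = 12 | 2·6 = 12
Q: 6·0+1·2 = 2 | 2·1 = 2
gcd(6,1,2) = 1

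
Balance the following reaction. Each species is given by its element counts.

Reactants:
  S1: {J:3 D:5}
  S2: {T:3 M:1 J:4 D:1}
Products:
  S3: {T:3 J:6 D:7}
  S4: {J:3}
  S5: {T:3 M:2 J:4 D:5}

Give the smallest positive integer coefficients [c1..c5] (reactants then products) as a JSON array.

T: 6·0+6·3 = 18 | 3·3+4·0+3·3 = 18
M: 6·0+6·1 = 6 | 3·0+4·0+3·2 = 6
J: 6·3+6·4 = 42 | 3·6+4·3+3·4 = 42
D: 6·5+6·1 = 36 | 3·7+4·0+3·5 = 36
gcd(6,6,3,4,3) = 1

Coefficients: [6, 6, 3, 4, 3]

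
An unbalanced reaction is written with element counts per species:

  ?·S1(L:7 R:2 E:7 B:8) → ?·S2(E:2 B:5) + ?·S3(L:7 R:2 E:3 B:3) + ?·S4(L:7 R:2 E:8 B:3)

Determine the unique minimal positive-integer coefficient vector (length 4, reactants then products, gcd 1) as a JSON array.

L: 5·7 = 35 | 5·0+3·7+2·7 = 35
R: 5·2 = 10 | 5·0+3·2+2·2 = 10
E: 5·7 = 35 | 5·2+3·3+2·8 = 35
B: 5·8 = 40 | 5·5+3·3+2·3 = 40
gcd(5,5,3,2) = 1

Coefficients: [5, 5, 3, 2]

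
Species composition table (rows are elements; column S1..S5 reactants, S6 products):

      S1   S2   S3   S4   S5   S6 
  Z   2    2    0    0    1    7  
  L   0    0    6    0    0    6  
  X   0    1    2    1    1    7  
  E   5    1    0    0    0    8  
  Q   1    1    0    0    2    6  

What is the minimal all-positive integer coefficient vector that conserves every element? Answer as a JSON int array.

Z: 4·2+4·2+3·0+6·0+5·1 = 21 | 3·7 = 21
L: 4·0+4·0+3·6+6·0+5·0 = 18 | 3·6 = 18
X: 4·0+4·1+3·2+6·1+5·1 = 21 | 3·7 = 21
E: 4·5+4·1+3·0+6·0+5·0 = 24 | 3·8 = 24
Q: 4·1+4·1+3·0+6·0+5·2 = 18 | 3·6 = 18
gcd(4,4,3,6,5,3) = 1

Coefficients: [4, 4, 3, 6, 5, 3]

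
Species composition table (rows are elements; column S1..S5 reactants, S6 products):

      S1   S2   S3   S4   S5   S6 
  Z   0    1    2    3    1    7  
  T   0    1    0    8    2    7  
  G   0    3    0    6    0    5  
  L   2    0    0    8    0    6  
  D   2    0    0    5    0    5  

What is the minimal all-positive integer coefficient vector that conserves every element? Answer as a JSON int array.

Z: 5·0+3·1+5·2+1·3+5·1 = 21 | 3·7 = 21
T: 5·0+3·1+5·0+1·8+5·2 = 21 | 3·7 = 21
G: 5·0+3·3+5·0+1·6+5·0 = 15 | 3·5 = 15
L: 5·2+3·0+5·0+1·8+5·0 = 18 | 3·6 = 18
D: 5·2+3·0+5·0+1·5+5·0 = 15 | 3·5 = 15
gcd(5,3,5,1,5,3) = 1

Coefficients: [5, 3, 5, 1, 5, 3]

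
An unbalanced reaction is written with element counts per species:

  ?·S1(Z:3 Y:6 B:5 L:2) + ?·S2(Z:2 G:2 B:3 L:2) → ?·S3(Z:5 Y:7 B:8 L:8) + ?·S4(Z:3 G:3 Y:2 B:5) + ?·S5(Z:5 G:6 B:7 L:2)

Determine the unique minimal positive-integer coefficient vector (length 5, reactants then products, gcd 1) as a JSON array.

Z: 3·3+6·2 = 21 | 2·5+2·3+1·5 = 21
G: 3·0+6·2 = 12 | 2·0+2·3+1·6 = 12
Y: 3·6+6·0 = 18 | 2·7+2·2+1·0 = 18
B: 3·5+6·3 = 33 | 2·8+2·5+1·7 = 33
L: 3·2+6·2 = 18 | 2·8+2·0+1·2 = 18
gcd(3,6,2,2,1) = 1

Coefficients: [3, 6, 2, 2, 1]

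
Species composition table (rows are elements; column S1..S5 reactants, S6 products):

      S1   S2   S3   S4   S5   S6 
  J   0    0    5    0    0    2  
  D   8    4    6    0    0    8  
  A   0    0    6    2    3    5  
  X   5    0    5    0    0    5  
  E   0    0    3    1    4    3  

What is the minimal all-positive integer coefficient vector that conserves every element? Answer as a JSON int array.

Coefficients: [3, 1, 2, 5, 1, 5]

J: 3·0+1·0+2·5+5·0+1·0 = 10 | 5·2 = 10
D: 3·8+1·4+2·6+5·0+1·0 = 40 | 5·8 = 40
A: 3·0+1·0+2·6+5·2+1·3 = 25 | 5·5 = 25
X: 3·5+1·0+2·5+5·0+1·0 = 25 | 5·5 = 25
E: 3·0+1·0+2·3+5·1+1·4 = 15 | 5·3 = 15
gcd(3,1,2,5,1,5) = 1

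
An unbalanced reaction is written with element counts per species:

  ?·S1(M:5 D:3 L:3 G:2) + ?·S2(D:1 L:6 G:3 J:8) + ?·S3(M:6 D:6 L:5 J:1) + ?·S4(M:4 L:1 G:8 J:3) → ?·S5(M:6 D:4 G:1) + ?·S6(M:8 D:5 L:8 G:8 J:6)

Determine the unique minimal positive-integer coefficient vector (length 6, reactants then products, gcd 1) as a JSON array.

M: 2·5+2·0+5·6+5·4 = 60 | 2·6+6·8 = 60
D: 2·3+2·1+5·6+5·0 = 38 | 2·4+6·5 = 38
L: 2·3+2·6+5·5+5·1 = 48 | 2·0+6·8 = 48
G: 2·2+2·3+5·0+5·8 = 50 | 2·1+6·8 = 50
J: 2·0+2·8+5·1+5·3 = 36 | 2·0+6·6 = 36
gcd(2,2,5,5,2,6) = 1

Coefficients: [2, 2, 5, 5, 2, 6]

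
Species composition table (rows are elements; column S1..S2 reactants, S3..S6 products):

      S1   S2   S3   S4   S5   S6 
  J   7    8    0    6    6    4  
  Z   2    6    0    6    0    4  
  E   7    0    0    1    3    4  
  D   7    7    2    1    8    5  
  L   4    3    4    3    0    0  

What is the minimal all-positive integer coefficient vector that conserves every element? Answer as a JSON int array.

J: 4·7+5·8 = 68 | 4·0+5·6+5·6+2·4 = 68
Z: 4·2+5·6 = 38 | 4·0+5·6+5·0+2·4 = 38
E: 4·7+5·0 = 28 | 4·0+5·1+5·3+2·4 = 28
D: 4·7+5·7 = 63 | 4·2+5·1+5·8+2·5 = 63
L: 4·4+5·3 = 31 | 4·4+5·3+5·0+2·0 = 31
gcd(4,5,4,5,5,2) = 1

Coefficients: [4, 5, 4, 5, 5, 2]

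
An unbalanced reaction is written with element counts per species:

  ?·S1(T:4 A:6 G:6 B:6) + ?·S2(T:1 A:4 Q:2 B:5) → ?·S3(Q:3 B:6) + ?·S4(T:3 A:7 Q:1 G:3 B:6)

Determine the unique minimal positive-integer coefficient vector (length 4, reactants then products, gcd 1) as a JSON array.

T: 3·4+6·1 = 18 | 2·0+6·3 = 18
A: 3·6+6·4 = 42 | 2·0+6·7 = 42
Q: 3·0+6·2 = 12 | 2·3+6·1 = 12
G: 3·6+6·0 = 18 | 2·0+6·3 = 18
B: 3·6+6·5 = 48 | 2·6+6·6 = 48
gcd(3,6,2,6) = 1

Coefficients: [3, 6, 2, 6]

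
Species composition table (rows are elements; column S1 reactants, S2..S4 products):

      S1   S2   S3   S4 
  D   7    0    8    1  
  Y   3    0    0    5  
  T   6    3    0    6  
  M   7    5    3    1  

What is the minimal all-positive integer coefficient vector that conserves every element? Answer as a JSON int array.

Coefficients: [5, 4, 4, 3]

D: 5·7 = 35 | 4·0+4·8+3·1 = 35
Y: 5·3 = 15 | 4·0+4·0+3·5 = 15
T: 5·6 = 30 | 4·3+4·0+3·6 = 30
M: 5·7 = 35 | 4·5+4·3+3·1 = 35
gcd(5,4,4,3) = 1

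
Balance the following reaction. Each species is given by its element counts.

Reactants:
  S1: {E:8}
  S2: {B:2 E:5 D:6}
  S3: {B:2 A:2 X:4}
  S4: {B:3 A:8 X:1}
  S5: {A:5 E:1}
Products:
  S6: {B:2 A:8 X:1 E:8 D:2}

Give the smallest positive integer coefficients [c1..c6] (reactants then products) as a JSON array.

B: 4·0+2·2+1·2+2·3+6·0 = 12 | 6·2 = 12
A: 4·0+2·0+1·2+2·8+6·5 = 48 | 6·8 = 48
X: 4·0+2·0+1·4+2·1+6·0 = 6 | 6·1 = 6
E: 4·8+2·5+1·0+2·0+6·1 = 48 | 6·8 = 48
D: 4·0+2·6+1·0+2·0+6·0 = 12 | 6·2 = 12
gcd(4,2,1,2,6,6) = 1

Coefficients: [4, 2, 1, 2, 6, 6]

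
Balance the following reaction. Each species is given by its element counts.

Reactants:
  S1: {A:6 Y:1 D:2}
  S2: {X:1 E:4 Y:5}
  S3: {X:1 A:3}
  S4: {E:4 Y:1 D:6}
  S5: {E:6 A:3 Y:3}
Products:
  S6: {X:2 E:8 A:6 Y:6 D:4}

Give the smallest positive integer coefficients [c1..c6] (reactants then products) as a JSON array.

X: 1·0+4·1+6·1+3·0+2·0 = 10 | 5·2 = 10
E: 1·0+4·4+6·0+3·4+2·6 = 40 | 5·8 = 40
A: 1·6+4·0+6·3+3·0+2·3 = 30 | 5·6 = 30
Y: 1·1+4·5+6·0+3·1+2·3 = 30 | 5·6 = 30
D: 1·2+4·0+6·0+3·6+2·0 = 20 | 5·4 = 20
gcd(1,4,6,3,2,5) = 1

Coefficients: [1, 4, 6, 3, 2, 5]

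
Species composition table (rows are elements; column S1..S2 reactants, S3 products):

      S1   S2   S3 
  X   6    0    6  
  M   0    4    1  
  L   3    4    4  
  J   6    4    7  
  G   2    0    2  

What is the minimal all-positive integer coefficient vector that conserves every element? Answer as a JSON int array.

Coefficients: [4, 1, 4]

X: 4·6+1·0 = 24 | 4·6 = 24
M: 4·0+1·4 = 4 | 4·1 = 4
L: 4·3+1·4 = 16 | 4·4 = 16
J: 4·6+1·4 = 28 | 4·7 = 28
G: 4·2+1·0 = 8 | 4·2 = 8
gcd(4,1,4) = 1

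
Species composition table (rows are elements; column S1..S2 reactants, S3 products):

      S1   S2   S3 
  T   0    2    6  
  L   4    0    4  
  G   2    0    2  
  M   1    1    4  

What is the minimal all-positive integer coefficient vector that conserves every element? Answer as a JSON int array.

Coefficients: [1, 3, 1]

T: 1·0+3·2 = 6 | 1·6 = 6
L: 1·4+3·0 = 4 | 1·4 = 4
G: 1·2+3·0 = 2 | 1·2 = 2
M: 1·1+3·1 = 4 | 1·4 = 4
gcd(1,3,1) = 1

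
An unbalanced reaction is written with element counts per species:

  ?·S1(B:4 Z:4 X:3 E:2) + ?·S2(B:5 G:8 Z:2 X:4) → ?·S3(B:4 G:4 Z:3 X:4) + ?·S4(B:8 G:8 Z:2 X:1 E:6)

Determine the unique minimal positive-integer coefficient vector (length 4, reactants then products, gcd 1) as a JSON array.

B: 3·4+4·5 = 32 | 6·4+1·8 = 32
G: 3·0+4·8 = 32 | 6·4+1·8 = 32
Z: 3·4+4·2 = 20 | 6·3+1·2 = 20
X: 3·3+4·4 = 25 | 6·4+1·1 = 25
E: 3·2+4·0 = 6 | 6·0+1·6 = 6
gcd(3,4,6,1) = 1

Coefficients: [3, 4, 6, 1]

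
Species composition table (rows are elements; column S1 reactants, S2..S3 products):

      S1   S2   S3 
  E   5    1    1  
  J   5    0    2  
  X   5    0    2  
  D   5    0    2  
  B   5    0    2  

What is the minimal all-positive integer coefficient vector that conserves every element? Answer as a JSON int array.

E: 2·5 = 10 | 5·1+5·1 = 10
J: 2·5 = 10 | 5·0+5·2 = 10
X: 2·5 = 10 | 5·0+5·2 = 10
D: 2·5 = 10 | 5·0+5·2 = 10
B: 2·5 = 10 | 5·0+5·2 = 10
gcd(2,5,5) = 1

Coefficients: [2, 5, 5]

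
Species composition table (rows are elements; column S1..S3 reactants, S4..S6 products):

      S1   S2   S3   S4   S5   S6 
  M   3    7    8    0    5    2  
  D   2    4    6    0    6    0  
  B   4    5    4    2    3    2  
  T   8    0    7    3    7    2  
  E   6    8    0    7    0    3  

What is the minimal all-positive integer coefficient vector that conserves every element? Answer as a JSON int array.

Coefficients: [4, 1, 1, 2, 3, 6]

M: 4·3+1·7+1·8 = 27 | 2·0+3·5+6·2 = 27
D: 4·2+1·4+1·6 = 18 | 2·0+3·6+6·0 = 18
B: 4·4+1·5+1·4 = 25 | 2·2+3·3+6·2 = 25
T: 4·8+1·0+1·7 = 39 | 2·3+3·7+6·2 = 39
E: 4·6+1·8+1·0 = 32 | 2·7+3·0+6·3 = 32
gcd(4,1,1,2,3,6) = 1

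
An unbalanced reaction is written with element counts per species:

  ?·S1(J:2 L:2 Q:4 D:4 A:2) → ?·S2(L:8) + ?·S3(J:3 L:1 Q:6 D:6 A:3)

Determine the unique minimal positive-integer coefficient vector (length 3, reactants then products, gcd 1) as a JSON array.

J: 6·2 = 12 | 1·0+4·3 = 12
L: 6·2 = 12 | 1·8+4·1 = 12
Q: 6·4 = 24 | 1·0+4·6 = 24
D: 6·4 = 24 | 1·0+4·6 = 24
A: 6·2 = 12 | 1·0+4·3 = 12
gcd(6,1,4) = 1

Coefficients: [6, 1, 4]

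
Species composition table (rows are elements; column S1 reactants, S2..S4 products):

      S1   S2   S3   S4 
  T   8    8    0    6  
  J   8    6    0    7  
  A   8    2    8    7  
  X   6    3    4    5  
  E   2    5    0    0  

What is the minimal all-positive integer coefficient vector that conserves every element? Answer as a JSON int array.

Coefficients: [5, 2, 1, 4]

T: 5·8 = 40 | 2·8+1·0+4·6 = 40
J: 5·8 = 40 | 2·6+1·0+4·7 = 40
A: 5·8 = 40 | 2·2+1·8+4·7 = 40
X: 5·6 = 30 | 2·3+1·4+4·5 = 30
E: 5·2 = 10 | 2·5+1·0+4·0 = 10
gcd(5,2,1,4) = 1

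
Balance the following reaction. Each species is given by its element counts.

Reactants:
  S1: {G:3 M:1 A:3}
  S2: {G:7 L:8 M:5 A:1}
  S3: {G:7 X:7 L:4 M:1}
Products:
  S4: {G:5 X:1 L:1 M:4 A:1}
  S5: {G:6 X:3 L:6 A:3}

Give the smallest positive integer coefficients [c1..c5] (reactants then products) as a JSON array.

Coefficients: [6, 3, 3, 6, 5]

G: 6·3+3·7+3·7 = 60 | 6·5+5·6 = 60
X: 6·0+3·0+3·7 = 21 | 6·1+5·3 = 21
L: 6·0+3·8+3·4 = 36 | 6·1+5·6 = 36
M: 6·1+3·5+3·1 = 24 | 6·4+5·0 = 24
A: 6·3+3·1+3·0 = 21 | 6·1+5·3 = 21
gcd(6,3,3,6,5) = 1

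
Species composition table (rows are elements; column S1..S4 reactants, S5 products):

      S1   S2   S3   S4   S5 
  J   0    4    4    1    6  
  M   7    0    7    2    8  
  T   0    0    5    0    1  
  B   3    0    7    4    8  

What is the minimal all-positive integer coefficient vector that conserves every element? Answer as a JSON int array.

Coefficients: [3, 5, 1, 6, 5]

J: 3·0+5·4+1·4+6·1 = 30 | 5·6 = 30
M: 3·7+5·0+1·7+6·2 = 40 | 5·8 = 40
T: 3·0+5·0+1·5+6·0 = 5 | 5·1 = 5
B: 3·3+5·0+1·7+6·4 = 40 | 5·8 = 40
gcd(3,5,1,6,5) = 1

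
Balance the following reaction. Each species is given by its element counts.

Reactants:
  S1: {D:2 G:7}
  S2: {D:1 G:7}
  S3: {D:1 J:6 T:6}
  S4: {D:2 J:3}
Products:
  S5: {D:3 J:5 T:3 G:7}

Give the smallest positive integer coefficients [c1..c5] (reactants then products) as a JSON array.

Coefficients: [1, 5, 3, 4, 6]

D: 1·2+5·1+3·1+4·2 = 18 | 6·3 = 18
J: 1·0+5·0+3·6+4·3 = 30 | 6·5 = 30
T: 1·0+5·0+3·6+4·0 = 18 | 6·3 = 18
G: 1·7+5·7+3·0+4·0 = 42 | 6·7 = 42
gcd(1,5,3,4,6) = 1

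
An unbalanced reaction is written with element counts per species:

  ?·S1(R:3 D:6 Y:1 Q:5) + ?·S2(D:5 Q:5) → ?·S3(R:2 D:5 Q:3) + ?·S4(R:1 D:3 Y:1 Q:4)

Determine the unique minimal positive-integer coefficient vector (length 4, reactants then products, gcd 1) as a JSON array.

R: 5·3+2·0 = 15 | 5·2+5·1 = 15
D: 5·6+2·5 = 40 | 5·5+5·3 = 40
Y: 5·1+2·0 = 5 | 5·0+5·1 = 5
Q: 5·5+2·5 = 35 | 5·3+5·4 = 35
gcd(5,2,5,5) = 1

Coefficients: [5, 2, 5, 5]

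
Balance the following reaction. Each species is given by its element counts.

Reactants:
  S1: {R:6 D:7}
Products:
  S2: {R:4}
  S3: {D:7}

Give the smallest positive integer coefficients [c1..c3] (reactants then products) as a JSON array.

Coefficients: [2, 3, 2]

R: 2·6 = 12 | 3·4+2·0 = 12
D: 2·7 = 14 | 3·0+2·7 = 14
gcd(2,3,2) = 1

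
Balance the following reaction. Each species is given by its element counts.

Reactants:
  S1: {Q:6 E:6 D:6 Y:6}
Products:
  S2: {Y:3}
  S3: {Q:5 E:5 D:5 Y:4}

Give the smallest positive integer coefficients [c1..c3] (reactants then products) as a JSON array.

Q: 5·6 = 30 | 2·0+6·5 = 30
E: 5·6 = 30 | 2·0+6·5 = 30
D: 5·6 = 30 | 2·0+6·5 = 30
Y: 5·6 = 30 | 2·3+6·4 = 30
gcd(5,2,6) = 1

Coefficients: [5, 2, 6]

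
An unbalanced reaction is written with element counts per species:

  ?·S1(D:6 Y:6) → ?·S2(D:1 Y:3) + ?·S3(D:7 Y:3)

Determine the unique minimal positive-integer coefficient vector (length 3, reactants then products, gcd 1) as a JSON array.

Coefficients: [3, 4, 2]

D: 3·6 = 18 | 4·1+2·7 = 18
Y: 3·6 = 18 | 4·3+2·3 = 18
gcd(3,4,2) = 1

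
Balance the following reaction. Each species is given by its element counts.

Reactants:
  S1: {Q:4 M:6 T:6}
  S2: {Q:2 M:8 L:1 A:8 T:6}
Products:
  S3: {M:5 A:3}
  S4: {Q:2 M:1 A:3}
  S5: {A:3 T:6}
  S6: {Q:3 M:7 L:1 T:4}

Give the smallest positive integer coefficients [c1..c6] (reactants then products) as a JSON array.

Q: 4·4+6·2 = 28 | 5·0+5·2+6·0+6·3 = 28
M: 4·6+6·8 = 72 | 5·5+5·1+6·0+6·7 = 72
L: 4·0+6·1 = 6 | 5·0+5·0+6·0+6·1 = 6
A: 4·0+6·8 = 48 | 5·3+5·3+6·3+6·0 = 48
T: 4·6+6·6 = 60 | 5·0+5·0+6·6+6·4 = 60
gcd(4,6,5,5,6,6) = 1

Coefficients: [4, 6, 5, 5, 6, 6]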